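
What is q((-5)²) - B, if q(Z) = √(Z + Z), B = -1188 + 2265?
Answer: -1077 + 5*√2 ≈ -1069.9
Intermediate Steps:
B = 1077
q(Z) = √2*√Z (q(Z) = √(2*Z) = √2*√Z)
q((-5)²) - B = √2*√((-5)²) - 1*1077 = √2*√25 - 1077 = √2*5 - 1077 = 5*√2 - 1077 = -1077 + 5*√2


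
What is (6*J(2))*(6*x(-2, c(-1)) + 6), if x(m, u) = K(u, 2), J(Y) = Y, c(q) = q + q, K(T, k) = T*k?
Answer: -216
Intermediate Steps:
c(q) = 2*q
x(m, u) = 2*u (x(m, u) = u*2 = 2*u)
(6*J(2))*(6*x(-2, c(-1)) + 6) = (6*2)*(6*(2*(2*(-1))) + 6) = 12*(6*(2*(-2)) + 6) = 12*(6*(-4) + 6) = 12*(-24 + 6) = 12*(-18) = -216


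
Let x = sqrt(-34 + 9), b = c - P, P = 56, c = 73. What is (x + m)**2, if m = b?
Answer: 264 + 170*I ≈ 264.0 + 170.0*I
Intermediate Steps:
b = 17 (b = 73 - 1*56 = 73 - 56 = 17)
m = 17
x = 5*I (x = sqrt(-25) = 5*I ≈ 5.0*I)
(x + m)**2 = (5*I + 17)**2 = (17 + 5*I)**2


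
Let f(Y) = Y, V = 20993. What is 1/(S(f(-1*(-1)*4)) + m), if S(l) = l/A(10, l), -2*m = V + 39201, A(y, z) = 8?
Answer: -2/60193 ≈ -3.3226e-5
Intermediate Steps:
m = -30097 (m = -(20993 + 39201)/2 = -½*60194 = -30097)
S(l) = l/8
1/(S(f(-1*(-1)*4)) + m) = 1/((-1*(-1)*4)/8 - 30097) = 1/((1*4)/8 - 30097) = 1/((⅛)*4 - 30097) = 1/(½ - 30097) = 1/(-60193/2) = -2/60193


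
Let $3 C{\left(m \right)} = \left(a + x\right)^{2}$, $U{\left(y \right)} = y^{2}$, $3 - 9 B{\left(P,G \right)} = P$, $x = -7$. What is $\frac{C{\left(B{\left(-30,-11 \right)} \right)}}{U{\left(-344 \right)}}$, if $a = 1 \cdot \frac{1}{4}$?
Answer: $\frac{243}{1893376} \approx 0.00012834$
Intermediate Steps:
$B{\left(P,G \right)} = \frac{1}{3} - \frac{P}{9}$
$a = \frac{1}{4}$ ($a = 1 \cdot \frac{1}{4} = \frac{1}{4} \approx 0.25$)
$C{\left(m \right)} = \frac{243}{16}$ ($C{\left(m \right)} = \frac{\left(\frac{1}{4} - 7\right)^{2}}{3} = \frac{\left(- \frac{27}{4}\right)^{2}}{3} = \frac{1}{3} \cdot \frac{729}{16} = \frac{243}{16}$)
$\frac{C{\left(B{\left(-30,-11 \right)} \right)}}{U{\left(-344 \right)}} = \frac{243}{16 \left(-344\right)^{2}} = \frac{243}{16 \cdot 118336} = \frac{243}{16} \cdot \frac{1}{118336} = \frac{243}{1893376}$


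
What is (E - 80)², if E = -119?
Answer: 39601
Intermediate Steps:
(E - 80)² = (-119 - 80)² = (-199)² = 39601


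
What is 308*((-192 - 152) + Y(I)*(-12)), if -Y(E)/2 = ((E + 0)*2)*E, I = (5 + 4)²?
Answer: 96891872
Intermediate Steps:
I = 81 (I = 9² = 81)
Y(E) = -4*E² (Y(E) = -2*(E + 0)*2*E = -2*E*2*E = -2*2*E*E = -4*E²)
308*((-192 - 152) + Y(I)*(-12)) = 308*((-192 - 152) - 4*81²*(-12)) = 308*(-344 - 4*6561*(-12)) = 308*(-344 - 26244*(-12)) = 308*(-344 + 314928) = 308*314584 = 96891872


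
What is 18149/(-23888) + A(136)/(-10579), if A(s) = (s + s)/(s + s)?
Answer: -192022159/252711152 ≈ -0.75985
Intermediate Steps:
A(s) = 1 (A(s) = (2*s)/((2*s)) = (2*s)*(1/(2*s)) = 1)
18149/(-23888) + A(136)/(-10579) = 18149/(-23888) + 1/(-10579) = 18149*(-1/23888) + 1*(-1/10579) = -18149/23888 - 1/10579 = -192022159/252711152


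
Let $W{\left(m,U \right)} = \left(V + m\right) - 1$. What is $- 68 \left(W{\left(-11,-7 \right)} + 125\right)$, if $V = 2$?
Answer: $-7820$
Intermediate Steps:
$W{\left(m,U \right)} = 1 + m$ ($W{\left(m,U \right)} = \left(2 + m\right) - 1 = 1 + m$)
$- 68 \left(W{\left(-11,-7 \right)} + 125\right) = - 68 \left(\left(1 - 11\right) + 125\right) = - 68 \left(-10 + 125\right) = \left(-68\right) 115 = -7820$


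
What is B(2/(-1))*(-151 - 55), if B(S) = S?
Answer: 412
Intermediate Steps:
B(2/(-1))*(-151 - 55) = (2/(-1))*(-151 - 55) = (2*(-1))*(-206) = -2*(-206) = 412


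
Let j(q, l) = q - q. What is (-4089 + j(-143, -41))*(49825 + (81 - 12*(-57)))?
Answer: -206862510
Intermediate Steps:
j(q, l) = 0
(-4089 + j(-143, -41))*(49825 + (81 - 12*(-57))) = (-4089 + 0)*(49825 + (81 - 12*(-57))) = -4089*(49825 + (81 + 684)) = -4089*(49825 + 765) = -4089*50590 = -206862510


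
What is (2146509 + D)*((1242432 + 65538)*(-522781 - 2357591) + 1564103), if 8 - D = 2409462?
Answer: 990629142870790465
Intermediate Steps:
D = -2409454 (D = 8 - 1*2409462 = 8 - 2409462 = -2409454)
(2146509 + D)*((1242432 + 65538)*(-522781 - 2357591) + 1564103) = (2146509 - 2409454)*((1242432 + 65538)*(-522781 - 2357591) + 1564103) = -262945*(1307970*(-2880372) + 1564103) = -262945*(-3767440164840 + 1564103) = -262945*(-3767438600737) = 990629142870790465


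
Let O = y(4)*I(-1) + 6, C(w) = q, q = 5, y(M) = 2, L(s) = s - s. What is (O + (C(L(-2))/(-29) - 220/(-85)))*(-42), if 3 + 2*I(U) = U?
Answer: -91434/493 ≈ -185.46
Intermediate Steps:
L(s) = 0
I(U) = -3/2 + U/2
C(w) = 5
O = 2 (O = 2*(-3/2 + (1/2)*(-1)) + 6 = 2*(-3/2 - 1/2) + 6 = 2*(-2) + 6 = -4 + 6 = 2)
(O + (C(L(-2))/(-29) - 220/(-85)))*(-42) = (2 + (5/(-29) - 220/(-85)))*(-42) = (2 + (5*(-1/29) - 220*(-1/85)))*(-42) = (2 + (-5/29 + 44/17))*(-42) = (2 + 1191/493)*(-42) = (2177/493)*(-42) = -91434/493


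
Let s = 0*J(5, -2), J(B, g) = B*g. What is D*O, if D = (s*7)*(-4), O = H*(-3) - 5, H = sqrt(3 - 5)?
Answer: 0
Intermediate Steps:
H = I*sqrt(2) (H = sqrt(-2) = I*sqrt(2) ≈ 1.4142*I)
s = 0 (s = 0*(5*(-2)) = 0*(-10) = 0)
O = -5 - 3*I*sqrt(2) (O = (I*sqrt(2))*(-3) - 5 = -3*I*sqrt(2) - 5 = -5 - 3*I*sqrt(2) ≈ -5.0 - 4.2426*I)
D = 0 (D = (0*7)*(-4) = 0*(-4) = 0)
D*O = 0*(-5 - 3*I*sqrt(2)) = 0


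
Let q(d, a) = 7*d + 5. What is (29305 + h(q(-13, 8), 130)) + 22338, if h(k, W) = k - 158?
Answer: 51399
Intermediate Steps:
q(d, a) = 5 + 7*d
h(k, W) = -158 + k
(29305 + h(q(-13, 8), 130)) + 22338 = (29305 + (-158 + (5 + 7*(-13)))) + 22338 = (29305 + (-158 + (5 - 91))) + 22338 = (29305 + (-158 - 86)) + 22338 = (29305 - 244) + 22338 = 29061 + 22338 = 51399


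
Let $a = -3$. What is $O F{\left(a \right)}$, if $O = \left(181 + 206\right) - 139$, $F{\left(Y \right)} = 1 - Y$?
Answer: $992$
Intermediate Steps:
$O = 248$ ($O = 387 - 139 = 248$)
$O F{\left(a \right)} = 248 \left(1 - -3\right) = 248 \left(1 + 3\right) = 248 \cdot 4 = 992$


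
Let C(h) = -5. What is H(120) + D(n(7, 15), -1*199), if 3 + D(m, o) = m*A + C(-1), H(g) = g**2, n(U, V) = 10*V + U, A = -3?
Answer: 13921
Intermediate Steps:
n(U, V) = U + 10*V
D(m, o) = -8 - 3*m (D(m, o) = -3 + (m*(-3) - 5) = -3 + (-3*m - 5) = -3 + (-5 - 3*m) = -8 - 3*m)
H(120) + D(n(7, 15), -1*199) = 120**2 + (-8 - 3*(7 + 10*15)) = 14400 + (-8 - 3*(7 + 150)) = 14400 + (-8 - 3*157) = 14400 + (-8 - 471) = 14400 - 479 = 13921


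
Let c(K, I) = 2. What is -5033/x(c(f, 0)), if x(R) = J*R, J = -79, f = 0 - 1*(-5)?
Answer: 5033/158 ≈ 31.854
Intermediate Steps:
f = 5 (f = 0 + 5 = 5)
x(R) = -79*R
-5033/x(c(f, 0)) = -5033/((-79*2)) = -5033/(-158) = -5033*(-1/158) = 5033/158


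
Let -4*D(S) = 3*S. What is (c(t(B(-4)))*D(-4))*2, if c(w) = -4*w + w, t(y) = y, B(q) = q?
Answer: 72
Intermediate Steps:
D(S) = -3*S/4
c(w) = -3*w
(c(t(B(-4)))*D(-4))*2 = ((-3*(-4))*(-¾*(-4)))*2 = (12*3)*2 = 36*2 = 72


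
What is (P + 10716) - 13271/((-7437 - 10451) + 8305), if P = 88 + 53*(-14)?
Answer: 96437417/9583 ≈ 10063.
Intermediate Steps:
P = -654 (P = 88 - 742 = -654)
(P + 10716) - 13271/((-7437 - 10451) + 8305) = (-654 + 10716) - 13271/((-7437 - 10451) + 8305) = 10062 - 13271/(-17888 + 8305) = 10062 - 13271/(-9583) = 10062 - 13271*(-1/9583) = 10062 + 13271/9583 = 96437417/9583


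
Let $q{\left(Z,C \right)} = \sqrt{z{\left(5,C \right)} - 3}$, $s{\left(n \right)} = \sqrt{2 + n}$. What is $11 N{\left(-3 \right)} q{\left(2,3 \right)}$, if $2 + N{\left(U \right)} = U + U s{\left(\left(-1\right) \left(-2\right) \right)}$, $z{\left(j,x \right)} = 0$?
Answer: $- 121 i \sqrt{3} \approx - 209.58 i$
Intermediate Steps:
$N{\left(U \right)} = -2 + 3 U$ ($N{\left(U \right)} = -2 + \left(U + U \sqrt{2 - -2}\right) = -2 + \left(U + U \sqrt{2 + 2}\right) = -2 + \left(U + U \sqrt{4}\right) = -2 + \left(U + U 2\right) = -2 + \left(U + 2 U\right) = -2 + 3 U$)
$q{\left(Z,C \right)} = i \sqrt{3}$ ($q{\left(Z,C \right)} = \sqrt{0 - 3} = \sqrt{-3} = i \sqrt{3}$)
$11 N{\left(-3 \right)} q{\left(2,3 \right)} = 11 \left(-2 + 3 \left(-3\right)\right) i \sqrt{3} = 11 \left(-2 - 9\right) i \sqrt{3} = 11 \left(-11\right) i \sqrt{3} = - 121 i \sqrt{3}$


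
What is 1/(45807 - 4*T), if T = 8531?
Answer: 1/11683 ≈ 8.5594e-5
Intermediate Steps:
1/(45807 - 4*T) = 1/(45807 - 4*8531) = 1/(45807 - 34124) = 1/11683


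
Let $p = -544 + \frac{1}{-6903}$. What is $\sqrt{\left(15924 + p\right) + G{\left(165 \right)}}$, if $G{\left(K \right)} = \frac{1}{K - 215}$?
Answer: $\frac{\sqrt{8143085672098}}{23010} \approx 124.02$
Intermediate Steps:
$G{\left(K \right)} = \frac{1}{-215 + K}$
$p = - \frac{3755233}{6903}$ ($p = -544 - \frac{1}{6903} = - \frac{3755233}{6903} \approx -544.0$)
$\sqrt{\left(15924 + p\right) + G{\left(165 \right)}} = \sqrt{\left(15924 - \frac{3755233}{6903}\right) + \frac{1}{-215 + 165}} = \sqrt{\frac{106168139}{6903} + \frac{1}{-50}} = \sqrt{\frac{106168139}{6903} - \frac{1}{50}} = \sqrt{\frac{5308400047}{345150}} = \frac{\sqrt{8143085672098}}{23010}$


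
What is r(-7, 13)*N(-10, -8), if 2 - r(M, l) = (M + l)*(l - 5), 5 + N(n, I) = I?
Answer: 598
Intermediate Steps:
N(n, I) = -5 + I
r(M, l) = 2 - (-5 + l)*(M + l) (r(M, l) = 2 - (M + l)*(l - 5) = 2 - (M + l)*(-5 + l) = 2 - (-5 + l)*(M + l))
r(-7, 13)*N(-10, -8) = (2 - 1*13² + 5*(-7) + 5*13 - 1*(-7)*13)*(-5 - 8) = (2 - 1*169 - 35 + 65 + 91)*(-13) = (2 - 169 - 35 + 65 + 91)*(-13) = -46*(-13) = 598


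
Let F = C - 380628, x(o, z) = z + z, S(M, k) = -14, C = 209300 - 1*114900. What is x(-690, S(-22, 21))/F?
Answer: 7/71557 ≈ 9.7824e-5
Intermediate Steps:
C = 94400 (C = 209300 - 114900 = 94400)
x(o, z) = 2*z
F = -286228 (F = 94400 - 380628 = -286228)
x(-690, S(-22, 21))/F = (2*(-14))/(-286228) = -28*(-1/286228) = 7/71557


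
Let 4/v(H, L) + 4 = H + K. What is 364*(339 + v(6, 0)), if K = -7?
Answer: 615524/5 ≈ 1.2310e+5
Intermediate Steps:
v(H, L) = 4/(-11 + H) (v(H, L) = 4/(-4 + (H - 7)) = 4/(-4 + (-7 + H)) = 4/(-11 + H))
364*(339 + v(6, 0)) = 364*(339 + 4/(-11 + 6)) = 364*(339 + 4/(-5)) = 364*(339 + 4*(-⅕)) = 364*(339 - ⅘) = 364*(1691/5) = 615524/5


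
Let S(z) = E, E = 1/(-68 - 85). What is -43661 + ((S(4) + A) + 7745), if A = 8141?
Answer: -4249576/153 ≈ -27775.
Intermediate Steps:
E = -1/153 (E = 1/(-153) = -1/153 ≈ -0.0065359)
S(z) = -1/153
-43661 + ((S(4) + A) + 7745) = -43661 + ((-1/153 + 8141) + 7745) = -43661 + (1245572/153 + 7745) = -43661 + 2430557/153 = -4249576/153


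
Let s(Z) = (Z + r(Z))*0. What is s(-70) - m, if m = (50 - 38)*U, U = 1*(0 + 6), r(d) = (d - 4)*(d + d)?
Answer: -72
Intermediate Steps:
r(d) = 2*d*(-4 + d) (r(d) = (-4 + d)*(2*d) = 2*d*(-4 + d))
U = 6 (U = 1*6 = 6)
s(Z) = 0 (s(Z) = (Z + 2*Z*(-4 + Z))*0 = 0)
m = 72 (m = (50 - 38)*6 = 12*6 = 72)
s(-70) - m = 0 - 1*72 = 0 - 72 = -72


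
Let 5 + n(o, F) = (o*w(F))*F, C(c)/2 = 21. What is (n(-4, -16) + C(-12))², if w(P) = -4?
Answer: 47961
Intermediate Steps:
C(c) = 42 (C(c) = 2*21 = 42)
n(o, F) = -5 - 4*F*o (n(o, F) = -5 + (o*(-4))*F = -5 + (-4*o)*F = -5 - 4*F*o)
(n(-4, -16) + C(-12))² = ((-5 - 4*(-16)*(-4)) + 42)² = ((-5 - 256) + 42)² = (-261 + 42)² = (-219)² = 47961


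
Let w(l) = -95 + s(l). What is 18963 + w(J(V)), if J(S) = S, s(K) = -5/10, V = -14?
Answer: 37735/2 ≈ 18868.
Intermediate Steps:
s(K) = -½ (s(K) = -5*⅒ = -½)
w(l) = -191/2 (w(l) = -95 - ½ = -191/2)
18963 + w(J(V)) = 18963 - 191/2 = 37735/2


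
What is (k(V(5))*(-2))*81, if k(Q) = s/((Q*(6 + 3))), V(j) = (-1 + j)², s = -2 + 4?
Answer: -9/4 ≈ -2.2500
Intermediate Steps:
s = 2
k(Q) = 2/(9*Q) (k(Q) = 2/((Q*(6 + 3))) = 2/((Q*9)) = 2/((9*Q)) = 2*(1/(9*Q)) = 2/(9*Q))
(k(V(5))*(-2))*81 = ((2/(9*((-1 + 5)²)))*(-2))*81 = ((2/(9*(4²)))*(-2))*81 = (((2/9)/16)*(-2))*81 = (((2/9)*(1/16))*(-2))*81 = ((1/72)*(-2))*81 = -1/36*81 = -9/4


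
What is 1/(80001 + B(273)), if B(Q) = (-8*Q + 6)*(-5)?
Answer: 1/90891 ≈ 1.1002e-5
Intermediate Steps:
B(Q) = -30 + 40*Q (B(Q) = (6 - 8*Q)*(-5) = -30 + 40*Q)
1/(80001 + B(273)) = 1/(80001 + (-30 + 40*273)) = 1/(80001 + (-30 + 10920)) = 1/(80001 + 10890) = 1/90891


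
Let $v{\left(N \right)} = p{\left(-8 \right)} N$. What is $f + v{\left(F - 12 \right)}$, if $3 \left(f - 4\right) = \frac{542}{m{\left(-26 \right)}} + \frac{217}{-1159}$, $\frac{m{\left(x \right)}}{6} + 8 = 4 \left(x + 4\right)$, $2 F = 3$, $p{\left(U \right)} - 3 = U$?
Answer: $\frac{56201159}{1001376} \approx 56.124$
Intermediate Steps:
$p{\left(U \right)} = 3 + U$
$F = \frac{3}{2}$ ($F = \frac{1}{2} \cdot 3 = \frac{3}{2} \approx 1.5$)
$m{\left(x \right)} = 48 + 24 x$ ($m{\left(x \right)} = -48 + 6 \cdot 4 \left(x + 4\right) = -48 + 6 \cdot 4 \left(4 + x\right) = -48 + 6 \left(16 + 4 x\right) = -48 + \left(96 + 24 x\right) = 48 + 24 x$)
$v{\left(N \right)} = - 5 N$ ($v{\left(N \right)} = \left(3 - 8\right) N = - 5 N$)
$f = \frac{3628919}{1001376}$ ($f = 4 + \frac{\frac{542}{48 + 24 \left(-26\right)} + \frac{217}{-1159}}{3} = 4 + \frac{\frac{542}{48 - 624} + 217 \left(- \frac{1}{1159}\right)}{3} = 4 + \frac{\frac{542}{-576} - \frac{217}{1159}}{3} = 4 + \frac{542 \left(- \frac{1}{576}\right) - \frac{217}{1159}}{3} = 4 + \frac{- \frac{271}{288} - \frac{217}{1159}}{3} = 4 + \frac{1}{3} \left(- \frac{376585}{333792}\right) = 4 - \frac{376585}{1001376} = \frac{3628919}{1001376} \approx 3.6239$)
$f + v{\left(F - 12 \right)} = \frac{3628919}{1001376} - 5 \left(\frac{3}{2} - 12\right) = \frac{3628919}{1001376} - - \frac{105}{2} = \frac{3628919}{1001376} + \frac{105}{2} = \frac{56201159}{1001376}$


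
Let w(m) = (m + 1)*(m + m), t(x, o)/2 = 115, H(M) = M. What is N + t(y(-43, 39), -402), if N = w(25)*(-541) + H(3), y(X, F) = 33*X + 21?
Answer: -703067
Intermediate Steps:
y(X, F) = 21 + 33*X
t(x, o) = 230 (t(x, o) = 2*115 = 230)
w(m) = 2*m*(1 + m) (w(m) = (1 + m)*(2*m) = 2*m*(1 + m))
N = -703297 (N = (2*25*(1 + 25))*(-541) + 3 = (2*25*26)*(-541) + 3 = 1300*(-541) + 3 = -703300 + 3 = -703297)
N + t(y(-43, 39), -402) = -703297 + 230 = -703067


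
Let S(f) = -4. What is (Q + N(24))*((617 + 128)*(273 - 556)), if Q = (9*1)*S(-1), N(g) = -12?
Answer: 10120080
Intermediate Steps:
Q = -36 (Q = (9*1)*(-4) = 9*(-4) = -36)
(Q + N(24))*((617 + 128)*(273 - 556)) = (-36 - 12)*((617 + 128)*(273 - 556)) = -35760*(-283) = -48*(-210835) = 10120080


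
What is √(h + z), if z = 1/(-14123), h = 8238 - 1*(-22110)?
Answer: √6053185632769/14123 ≈ 174.21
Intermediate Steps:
h = 30348 (h = 8238 + 22110 = 30348)
z = -1/14123 ≈ -7.0806e-5
√(h + z) = √(30348 - 1/14123) = √(428604803/14123) = √6053185632769/14123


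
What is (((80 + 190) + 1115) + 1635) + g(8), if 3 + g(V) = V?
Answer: 3025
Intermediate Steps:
g(V) = -3 + V
(((80 + 190) + 1115) + 1635) + g(8) = (((80 + 190) + 1115) + 1635) + (-3 + 8) = ((270 + 1115) + 1635) + 5 = (1385 + 1635) + 5 = 3020 + 5 = 3025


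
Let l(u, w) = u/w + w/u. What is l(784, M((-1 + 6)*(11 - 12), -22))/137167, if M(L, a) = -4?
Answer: -38417/26884732 ≈ -0.0014290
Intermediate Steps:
l(784, M((-1 + 6)*(11 - 12), -22))/137167 = (784/(-4) - 4/784)/137167 = (784*(-¼) - 4*1/784)*(1/137167) = (-196 - 1/196)*(1/137167) = -38417/196*1/137167 = -38417/26884732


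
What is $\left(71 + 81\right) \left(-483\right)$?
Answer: $-73416$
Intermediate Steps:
$\left(71 + 81\right) \left(-483\right) = 152 \left(-483\right) = -73416$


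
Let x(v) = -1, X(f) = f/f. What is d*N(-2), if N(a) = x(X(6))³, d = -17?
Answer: 17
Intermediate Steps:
X(f) = 1
N(a) = -1 (N(a) = (-1)³ = -1)
d*N(-2) = -17*(-1) = 17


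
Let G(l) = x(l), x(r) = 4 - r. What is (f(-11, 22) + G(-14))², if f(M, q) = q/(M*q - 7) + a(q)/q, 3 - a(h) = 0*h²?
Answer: 9774683689/30008484 ≈ 325.73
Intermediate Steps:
a(h) = 3 (a(h) = 3 - 0*h² = 3 - 1*0 = 3 + 0 = 3)
f(M, q) = 3/q + q/(-7 + M*q) (f(M, q) = q/(M*q - 7) + 3/q = q/(-7 + M*q) + 3/q = 3/q + q/(-7 + M*q))
G(l) = 4 - l
(f(-11, 22) + G(-14))² = ((-21 + 22² + 3*(-11)*22)/(22*(-7 - 11*22)) + (4 - 1*(-14)))² = ((-21 + 484 - 726)/(22*(-7 - 242)) + (4 + 14))² = ((1/22)*(-263)/(-249) + 18)² = ((1/22)*(-1/249)*(-263) + 18)² = (263/5478 + 18)² = (98867/5478)² = 9774683689/30008484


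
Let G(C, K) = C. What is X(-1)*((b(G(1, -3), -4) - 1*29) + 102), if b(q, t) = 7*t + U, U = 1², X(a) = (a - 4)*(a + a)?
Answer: 460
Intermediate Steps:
X(a) = 2*a*(-4 + a) (X(a) = (-4 + a)*(2*a) = 2*a*(-4 + a))
U = 1
b(q, t) = 1 + 7*t (b(q, t) = 7*t + 1 = 1 + 7*t)
X(-1)*((b(G(1, -3), -4) - 1*29) + 102) = (2*(-1)*(-4 - 1))*(((1 + 7*(-4)) - 1*29) + 102) = (2*(-1)*(-5))*(((1 - 28) - 29) + 102) = 10*((-27 - 29) + 102) = 10*(-56 + 102) = 10*46 = 460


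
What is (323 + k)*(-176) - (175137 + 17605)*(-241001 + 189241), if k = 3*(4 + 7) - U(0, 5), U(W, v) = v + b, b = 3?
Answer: 9976264672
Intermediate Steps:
U(W, v) = 3 + v (U(W, v) = v + 3 = 3 + v)
k = 25 (k = 3*(4 + 7) - (3 + 5) = 3*11 - 1*8 = 33 - 8 = 25)
(323 + k)*(-176) - (175137 + 17605)*(-241001 + 189241) = (323 + 25)*(-176) - (175137 + 17605)*(-241001 + 189241) = 348*(-176) - 192742*(-51760) = -61248 - 1*(-9976325920) = -61248 + 9976325920 = 9976264672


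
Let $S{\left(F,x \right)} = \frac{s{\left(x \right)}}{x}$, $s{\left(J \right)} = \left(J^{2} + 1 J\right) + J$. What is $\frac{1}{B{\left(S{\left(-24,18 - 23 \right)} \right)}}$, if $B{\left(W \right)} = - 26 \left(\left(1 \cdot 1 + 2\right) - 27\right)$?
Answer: $\frac{1}{624} \approx 0.0016026$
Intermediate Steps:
$s{\left(J \right)} = J^{2} + 2 J$ ($s{\left(J \right)} = \left(J^{2} + J\right) + J = \left(J + J^{2}\right) + J = J^{2} + 2 J$)
$S{\left(F,x \right)} = 2 + x$ ($S{\left(F,x \right)} = \frac{x \left(2 + x\right)}{x} = 2 + x$)
$B{\left(W \right)} = 624$ ($B{\left(W \right)} = - 26 \left(\left(1 + 2\right) - 27\right) = - 26 \left(3 - 27\right) = \left(-26\right) \left(-24\right) = 624$)
$\frac{1}{B{\left(S{\left(-24,18 - 23 \right)} \right)}} = \frac{1}{624}$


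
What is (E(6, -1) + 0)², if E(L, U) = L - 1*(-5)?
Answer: 121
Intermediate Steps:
E(L, U) = 5 + L (E(L, U) = L + 5 = 5 + L)
(E(6, -1) + 0)² = ((5 + 6) + 0)² = (11 + 0)² = 11² = 121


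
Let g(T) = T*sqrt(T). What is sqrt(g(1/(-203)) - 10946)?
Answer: sqrt(-451073714 - I*sqrt(203))/203 ≈ 1.6523e-6 - 104.62*I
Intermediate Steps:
g(T) = T**(3/2)
sqrt(g(1/(-203)) - 10946) = sqrt((1/(-203))**(3/2) - 10946) = sqrt((-1/203)**(3/2) - 10946) = sqrt(-I*sqrt(203)/41209 - 10946) = sqrt(-10946 - I*sqrt(203)/41209)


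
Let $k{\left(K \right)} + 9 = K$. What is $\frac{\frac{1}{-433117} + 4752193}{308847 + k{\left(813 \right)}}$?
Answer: $\frac{686085191860}{44705037389} \approx 15.347$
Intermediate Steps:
$k{\left(K \right)} = -9 + K$
$\frac{\frac{1}{-433117} + 4752193}{308847 + k{\left(813 \right)}} = \frac{\frac{1}{-433117} + 4752193}{308847 + \left(-9 + 813\right)} = \frac{- \frac{1}{433117} + 4752193}{308847 + 804} = \frac{2058255575580}{433117 \cdot 309651} = \frac{2058255575580}{433117} \cdot \frac{1}{309651} = \frac{686085191860}{44705037389}$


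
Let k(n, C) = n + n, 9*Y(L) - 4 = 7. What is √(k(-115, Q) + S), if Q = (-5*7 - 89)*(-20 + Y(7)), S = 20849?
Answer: 3*√2291 ≈ 143.59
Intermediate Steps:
Y(L) = 11/9 (Y(L) = 4/9 + (⅑)*7 = 4/9 + 7/9 = 11/9)
Q = 20956/9 (Q = (-5*7 - 89)*(-20 + 11/9) = (-35 - 89)*(-169/9) = -124*(-169/9) = 20956/9 ≈ 2328.4)
k(n, C) = 2*n
√(k(-115, Q) + S) = √(2*(-115) + 20849) = √(-230 + 20849) = √20619 = 3*√2291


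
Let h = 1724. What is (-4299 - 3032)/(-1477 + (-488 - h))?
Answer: 7331/3689 ≈ 1.9873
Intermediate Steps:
(-4299 - 3032)/(-1477 + (-488 - h)) = (-4299 - 3032)/(-1477 + (-488 - 1*1724)) = -7331/(-1477 + (-488 - 1724)) = -7331/(-1477 - 2212) = -7331/(-3689) = -7331*(-1/3689) = 7331/3689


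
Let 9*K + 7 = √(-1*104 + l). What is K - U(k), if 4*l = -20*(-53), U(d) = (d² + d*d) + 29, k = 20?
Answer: -7468/9 + √161/9 ≈ -828.37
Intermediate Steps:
U(d) = 29 + 2*d² (U(d) = (d² + d²) + 29 = 2*d² + 29 = 29 + 2*d²)
l = 265 (l = (-20*(-53))/4 = (¼)*1060 = 265)
K = -7/9 + √161/9 (K = -7/9 + √(-1*104 + 265)/9 = -7/9 + √(-104 + 265)/9 = -7/9 + √161/9 ≈ 0.63206)
K - U(k) = (-7/9 + √161/9) - (29 + 2*20²) = (-7/9 + √161/9) - (29 + 2*400) = (-7/9 + √161/9) - (29 + 800) = (-7/9 + √161/9) - 1*829 = (-7/9 + √161/9) - 829 = -7468/9 + √161/9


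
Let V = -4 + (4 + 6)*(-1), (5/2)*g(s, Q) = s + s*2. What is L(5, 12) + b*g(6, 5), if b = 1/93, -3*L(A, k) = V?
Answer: 2206/465 ≈ 4.7441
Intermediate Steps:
g(s, Q) = 6*s/5 (g(s, Q) = 2*(s + s*2)/5 = 2*(s + 2*s)/5 = 2*(3*s)/5 = 6*s/5)
V = -14 (V = -4 + 10*(-1) = -4 - 10 = -14)
L(A, k) = 14/3 (L(A, k) = -⅓*(-14) = 14/3)
b = 1/93 ≈ 0.010753
L(5, 12) + b*g(6, 5) = 14/3 + ((6/5)*6)/93 = 14/3 + (1/93)*(36/5) = 14/3 + 12/155 = 2206/465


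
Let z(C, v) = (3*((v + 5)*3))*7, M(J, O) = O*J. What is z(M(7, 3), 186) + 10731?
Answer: 22764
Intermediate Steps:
M(J, O) = J*O
z(C, v) = 315 + 63*v (z(C, v) = (3*((5 + v)*3))*7 = (3*(15 + 3*v))*7 = (45 + 9*v)*7 = 315 + 63*v)
z(M(7, 3), 186) + 10731 = (315 + 63*186) + 10731 = (315 + 11718) + 10731 = 12033 + 10731 = 22764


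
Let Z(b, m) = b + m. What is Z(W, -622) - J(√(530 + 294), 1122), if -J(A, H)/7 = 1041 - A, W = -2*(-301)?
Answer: 7267 - 14*√206 ≈ 7066.1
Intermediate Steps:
W = 602
J(A, H) = -7287 + 7*A (J(A, H) = -7*(1041 - A) = -7287 + 7*A)
Z(W, -622) - J(√(530 + 294), 1122) = (602 - 622) - (-7287 + 7*√(530 + 294)) = -20 - (-7287 + 7*√824) = -20 - (-7287 + 7*(2*√206)) = -20 - (-7287 + 14*√206) = -20 + (7287 - 14*√206) = 7267 - 14*√206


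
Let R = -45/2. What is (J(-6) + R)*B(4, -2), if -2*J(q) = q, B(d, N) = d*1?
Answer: -78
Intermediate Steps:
B(d, N) = d
J(q) = -q/2
R = -45/2 (R = -45*½ = -45/2 ≈ -22.500)
(J(-6) + R)*B(4, -2) = (-½*(-6) - 45/2)*4 = (3 - 45/2)*4 = -39/2*4 = -78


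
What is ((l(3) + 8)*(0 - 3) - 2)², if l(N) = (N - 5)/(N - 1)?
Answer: 529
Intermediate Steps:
l(N) = (-5 + N)/(-1 + N)
((l(3) + 8)*(0 - 3) - 2)² = (((-5 + 3)/(-1 + 3) + 8)*(0 - 3) - 2)² = ((-2/2 + 8)*(-3) - 2)² = (((½)*(-2) + 8)*(-3) - 2)² = ((-1 + 8)*(-3) - 2)² = (7*(-3) - 2)² = (-21 - 2)² = (-23)² = 529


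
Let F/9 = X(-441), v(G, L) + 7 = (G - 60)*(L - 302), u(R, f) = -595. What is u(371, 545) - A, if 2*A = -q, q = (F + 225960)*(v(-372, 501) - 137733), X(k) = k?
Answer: -24830581909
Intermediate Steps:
v(G, L) = -7 + (-302 + L)*(-60 + G) (v(G, L) = -7 + (G - 60)*(L - 302) = -7 + (-60 + G)*(-302 + L) = -7 + (-302 + L)*(-60 + G))
F = -3969 (F = 9*(-441) = -3969)
q = -49661162628 (q = (-3969 + 225960)*((18113 - 302*(-372) - 60*501 - 372*501) - 137733) = 221991*((18113 + 112344 - 30060 - 186372) - 137733) = 221991*(-85975 - 137733) = 221991*(-223708) = -49661162628)
A = 24830581314 (A = (-1*(-49661162628))/2 = (1/2)*49661162628 = 24830581314)
u(371, 545) - A = -595 - 1*24830581314 = -595 - 24830581314 = -24830581909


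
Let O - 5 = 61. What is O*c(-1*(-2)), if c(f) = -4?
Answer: -264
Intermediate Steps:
O = 66 (O = 5 + 61 = 66)
O*c(-1*(-2)) = 66*(-4) = -264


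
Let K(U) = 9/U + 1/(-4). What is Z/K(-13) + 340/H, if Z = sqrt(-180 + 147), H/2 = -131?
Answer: -170/131 - 52*I*sqrt(33)/49 ≈ -1.2977 - 6.0963*I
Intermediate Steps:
H = -262 (H = 2*(-131) = -262)
Z = I*sqrt(33) (Z = sqrt(-33) = I*sqrt(33) ≈ 5.7446*I)
K(U) = -1/4 + 9/U (K(U) = 9/U + 1*(-1/4) = 9/U - 1/4 = -1/4 + 9/U)
Z/K(-13) + 340/H = (I*sqrt(33))/(((1/4)*(36 - 1*(-13))/(-13))) + 340/(-262) = (I*sqrt(33))/(((1/4)*(-1/13)*(36 + 13))) + 340*(-1/262) = (I*sqrt(33))/(((1/4)*(-1/13)*49)) - 170/131 = (I*sqrt(33))/(-49/52) - 170/131 = (I*sqrt(33))*(-52/49) - 170/131 = -52*I*sqrt(33)/49 - 170/131 = -170/131 - 52*I*sqrt(33)/49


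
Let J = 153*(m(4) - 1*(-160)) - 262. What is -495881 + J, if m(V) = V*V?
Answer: -469215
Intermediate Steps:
m(V) = V²
J = 26666 (J = 153*(4² - 1*(-160)) - 262 = 153*(16 + 160) - 262 = 153*176 - 262 = 26928 - 262 = 26666)
-495881 + J = -495881 + 26666 = -469215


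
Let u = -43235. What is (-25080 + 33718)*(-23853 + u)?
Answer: -579506144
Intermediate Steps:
(-25080 + 33718)*(-23853 + u) = (-25080 + 33718)*(-23853 - 43235) = 8638*(-67088) = -579506144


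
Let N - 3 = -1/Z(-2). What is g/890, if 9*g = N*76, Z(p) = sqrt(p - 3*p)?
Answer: 19/801 ≈ 0.023720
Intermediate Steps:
Z(p) = sqrt(2)*sqrt(-p) (Z(p) = sqrt(-2*p) = sqrt(2)*sqrt(-p))
N = 5/2 (N = 3 - 1/(sqrt(2)*sqrt(-1*(-2))) = 3 - 1/(sqrt(2)*sqrt(2)) = 3 - 1/2 = 5/2 ≈ 2.5000)
g = 190/9 (g = ((5/2)*76)/9 = (1/9)*190 = 190/9 ≈ 21.111)
g/890 = (190/9)/890 = (190/9)*(1/890) = 19/801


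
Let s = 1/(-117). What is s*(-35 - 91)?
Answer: 14/13 ≈ 1.0769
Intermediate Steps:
s = -1/117 ≈ -0.0085470
s*(-35 - 91) = -(-35 - 91)/117 = -1/117*(-126) = 14/13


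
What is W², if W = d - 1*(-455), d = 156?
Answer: 373321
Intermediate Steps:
W = 611 (W = 156 - 1*(-455) = 156 + 455 = 611)
W² = 611² = 373321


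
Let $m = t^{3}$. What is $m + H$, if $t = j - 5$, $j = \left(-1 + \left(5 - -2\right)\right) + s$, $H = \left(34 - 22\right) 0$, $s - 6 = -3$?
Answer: $64$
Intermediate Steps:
$s = 3$ ($s = 6 - 3 = 3$)
$H = 0$ ($H = 12 \cdot 0 = 0$)
$j = 9$ ($j = \left(-1 + \left(5 - -2\right)\right) + 3 = \left(-1 + \left(5 + 2\right)\right) + 3 = \left(-1 + 7\right) + 3 = 6 + 3 = 9$)
$t = 4$ ($t = 9 - 5 = 4$)
$m = 64$ ($m = 4^{3} = 64$)
$m + H = 64 + 0 = 64$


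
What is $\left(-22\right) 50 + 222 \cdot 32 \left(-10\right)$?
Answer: $-72140$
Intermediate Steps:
$\left(-22\right) 50 + 222 \cdot 32 \left(-10\right) = -1100 + 222 \left(-320\right) = -1100 - 71040 = -72140$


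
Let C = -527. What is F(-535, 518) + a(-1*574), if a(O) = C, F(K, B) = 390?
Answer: -137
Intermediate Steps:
a(O) = -527
F(-535, 518) + a(-1*574) = 390 - 527 = -137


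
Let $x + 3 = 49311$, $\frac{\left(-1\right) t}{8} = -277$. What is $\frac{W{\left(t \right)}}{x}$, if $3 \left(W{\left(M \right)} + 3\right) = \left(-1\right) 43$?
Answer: $- \frac{13}{36981} \approx -0.00035153$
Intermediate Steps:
$t = 2216$ ($t = \left(-8\right) \left(-277\right) = 2216$)
$x = 49308$ ($x = -3 + 49311 = 49308$)
$W{\left(M \right)} = - \frac{52}{3}$ ($W{\left(M \right)} = -3 + \frac{\left(-1\right) 43}{3} = -3 + \frac{1}{3} \left(-43\right) = -3 - \frac{43}{3} = - \frac{52}{3}$)
$\frac{W{\left(t \right)}}{x} = - \frac{52}{3 \cdot 49308} = \left(- \frac{52}{3}\right) \frac{1}{49308} = - \frac{13}{36981}$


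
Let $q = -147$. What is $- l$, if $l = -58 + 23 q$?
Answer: $3439$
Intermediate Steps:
$l = -3439$ ($l = -58 + 23 \left(-147\right) = -58 - 3381 = -3439$)
$- l = \left(-1\right) \left(-3439\right) = 3439$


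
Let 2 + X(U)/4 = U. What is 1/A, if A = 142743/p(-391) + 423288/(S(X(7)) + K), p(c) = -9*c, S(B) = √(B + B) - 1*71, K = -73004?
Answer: 85158806772449235/2961056680465143187 + 388276156368*√10/2961056680465143187 ≈ 0.028760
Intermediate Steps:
X(U) = -8 + 4*U
S(B) = -71 + √2*√B (S(B) = √(2*B) - 71 = √2*√B - 71 = -71 + √2*√B)
A = 47581/1173 + 423288/(-73075 + 2*√10) (A = 142743/((-9*(-391))) + 423288/((-71 + √2*√(-8 + 4*7)) - 73004) = 142743/3519 + 423288/((-71 + √2*√(-8 + 28)) - 73004) = 142743*(1/3519) + 423288/((-71 + √2*√20) - 73004) = 47581/1173 + 423288/((-71 + √2*(2*√5)) - 73004) = 47581/1173 + 423288/((-71 + 2*√10) - 73004) = 47581/1173 + 423288/(-73075 + 2*√10) ≈ 34.771)
1/A = 1/(14519830651739/417584526747 - 282192*√10/1779985195)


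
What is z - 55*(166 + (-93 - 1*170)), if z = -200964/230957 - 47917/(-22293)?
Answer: 27475031355452/5148724401 ≈ 5336.3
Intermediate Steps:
z = 6586676117/5148724401 (z = -200964*1/230957 - 47917*(-1/22293) = -200964/230957 + 47917/22293 = 6586676117/5148724401 ≈ 1.2793)
z - 55*(166 + (-93 - 1*170)) = 6586676117/5148724401 - 55*(166 + (-93 - 1*170)) = 6586676117/5148724401 - 55*(166 + (-93 - 170)) = 6586676117/5148724401 - 55*(166 - 263) = 6586676117/5148724401 - 55*(-97) = 6586676117/5148724401 + 5335 = 27475031355452/5148724401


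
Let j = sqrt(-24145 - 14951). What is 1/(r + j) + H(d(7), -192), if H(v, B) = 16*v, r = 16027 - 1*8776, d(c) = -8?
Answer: (-768*sqrt(1086) + 928127*I)/(3*(-2417*I + 2*sqrt(1086))) ≈ -128.0 - 3.7597e-6*I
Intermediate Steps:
r = 7251 (r = 16027 - 8776 = 7251)
j = 6*I*sqrt(1086) (j = sqrt(-39096) = 6*I*sqrt(1086) ≈ 197.73*I)
1/(r + j) + H(d(7), -192) = 1/(7251 + 6*I*sqrt(1086)) + 16*(-8) = 1/(7251 + 6*I*sqrt(1086)) - 128 = -128 + 1/(7251 + 6*I*sqrt(1086))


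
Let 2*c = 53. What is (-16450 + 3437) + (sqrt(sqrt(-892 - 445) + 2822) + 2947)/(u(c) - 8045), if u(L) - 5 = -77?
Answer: -105629468/8117 - sqrt(2822 + I*sqrt(1337))/8117 ≈ -13013.0 - 4.2399e-5*I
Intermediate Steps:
c = 53/2 (c = (1/2)*53 = 53/2 ≈ 26.500)
u(L) = -72 (u(L) = 5 - 77 = -72)
(-16450 + 3437) + (sqrt(sqrt(-892 - 445) + 2822) + 2947)/(u(c) - 8045) = (-16450 + 3437) + (sqrt(sqrt(-892 - 445) + 2822) + 2947)/(-72 - 8045) = -13013 + (sqrt(sqrt(-1337) + 2822) + 2947)/(-8117) = -13013 + (sqrt(I*sqrt(1337) + 2822) + 2947)*(-1/8117) = -13013 + (sqrt(2822 + I*sqrt(1337)) + 2947)*(-1/8117) = -13013 + (2947 + sqrt(2822 + I*sqrt(1337)))*(-1/8117) = -13013 + (-2947/8117 - sqrt(2822 + I*sqrt(1337))/8117) = -105629468/8117 - sqrt(2822 + I*sqrt(1337))/8117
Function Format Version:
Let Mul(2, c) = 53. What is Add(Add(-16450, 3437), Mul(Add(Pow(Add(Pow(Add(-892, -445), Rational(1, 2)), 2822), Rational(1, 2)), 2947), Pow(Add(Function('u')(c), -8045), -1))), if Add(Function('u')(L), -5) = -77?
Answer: Add(Rational(-105629468, 8117), Mul(Rational(-1, 8117), Pow(Add(2822, Mul(I, Pow(1337, Rational(1, 2)))), Rational(1, 2)))) ≈ Add(-13013., Mul(-4.2399e-5, I))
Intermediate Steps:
c = Rational(53, 2) (c = Mul(Rational(1, 2), 53) = Rational(53, 2) ≈ 26.500)
Function('u')(L) = -72 (Function('u')(L) = Add(5, -77) = -72)
Add(Add(-16450, 3437), Mul(Add(Pow(Add(Pow(Add(-892, -445), Rational(1, 2)), 2822), Rational(1, 2)), 2947), Pow(Add(Function('u')(c), -8045), -1))) = Add(Add(-16450, 3437), Mul(Add(Pow(Add(Pow(Add(-892, -445), Rational(1, 2)), 2822), Rational(1, 2)), 2947), Pow(Add(-72, -8045), -1))) = Add(-13013, Mul(Add(Pow(Add(Pow(-1337, Rational(1, 2)), 2822), Rational(1, 2)), 2947), Pow(-8117, -1))) = Add(-13013, Mul(Add(Pow(Add(Mul(I, Pow(1337, Rational(1, 2))), 2822), Rational(1, 2)), 2947), Rational(-1, 8117))) = Add(-13013, Mul(Add(Pow(Add(2822, Mul(I, Pow(1337, Rational(1, 2)))), Rational(1, 2)), 2947), Rational(-1, 8117))) = Add(-13013, Mul(Add(2947, Pow(Add(2822, Mul(I, Pow(1337, Rational(1, 2)))), Rational(1, 2))), Rational(-1, 8117))) = Add(-13013, Add(Rational(-2947, 8117), Mul(Rational(-1, 8117), Pow(Add(2822, Mul(I, Pow(1337, Rational(1, 2)))), Rational(1, 2))))) = Add(Rational(-105629468, 8117), Mul(Rational(-1, 8117), Pow(Add(2822, Mul(I, Pow(1337, Rational(1, 2)))), Rational(1, 2))))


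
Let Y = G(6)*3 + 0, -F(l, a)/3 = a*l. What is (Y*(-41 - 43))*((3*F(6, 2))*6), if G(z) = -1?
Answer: -163296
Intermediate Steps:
F(l, a) = -3*a*l
Y = -3 (Y = -1*3 + 0 = -3 + 0 = -3)
(Y*(-41 - 43))*((3*F(6, 2))*6) = (-3*(-41 - 43))*((3*(-3*2*6))*6) = (-3*(-84))*((3*(-36))*6) = 252*(-108*6) = 252*(-648) = -163296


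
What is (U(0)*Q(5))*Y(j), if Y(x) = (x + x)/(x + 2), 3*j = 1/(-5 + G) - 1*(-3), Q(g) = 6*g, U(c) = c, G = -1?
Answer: 0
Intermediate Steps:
j = 17/18 (j = (1/(-5 - 1) - 1*(-3))/3 = (1/(-6) + 3)/3 = (-1/6 + 3)/3 = (1/3)*(17/6) = 17/18 ≈ 0.94444)
Y(x) = 2*x/(2 + x) (Y(x) = (2*x)/(2 + x) = 2*x/(2 + x))
(U(0)*Q(5))*Y(j) = (0*(6*5))*(2*(17/18)/(2 + 17/18)) = (0*30)*(2*(17/18)/(53/18)) = 0*(2*(17/18)*(18/53)) = 0*(34/53) = 0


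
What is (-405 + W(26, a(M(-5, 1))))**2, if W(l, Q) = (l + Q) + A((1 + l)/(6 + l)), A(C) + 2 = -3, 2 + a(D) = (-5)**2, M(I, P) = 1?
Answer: 130321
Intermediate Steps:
a(D) = 23 (a(D) = -2 + (-5)**2 = -2 + 25 = 23)
A(C) = -5 (A(C) = -2 - 3 = -5)
W(l, Q) = -5 + Q + l (W(l, Q) = (l + Q) - 5 = (Q + l) - 5 = -5 + Q + l)
(-405 + W(26, a(M(-5, 1))))**2 = (-405 + (-5 + 23 + 26))**2 = (-405 + 44)**2 = (-361)**2 = 130321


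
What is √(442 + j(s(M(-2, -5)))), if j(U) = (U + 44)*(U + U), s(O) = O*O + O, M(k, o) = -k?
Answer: √1042 ≈ 32.280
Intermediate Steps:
s(O) = O + O² (s(O) = O² + O = O + O²)
j(U) = 2*U*(44 + U) (j(U) = (44 + U)*(2*U) = 2*U*(44 + U))
√(442 + j(s(M(-2, -5)))) = √(442 + 2*((-1*(-2))*(1 - 1*(-2)))*(44 + (-1*(-2))*(1 - 1*(-2)))) = √(442 + 2*(2*(1 + 2))*(44 + 2*(1 + 2))) = √(442 + 2*(2*3)*(44 + 2*3)) = √(442 + 2*6*(44 + 6)) = √(442 + 2*6*50) = √(442 + 600) = √1042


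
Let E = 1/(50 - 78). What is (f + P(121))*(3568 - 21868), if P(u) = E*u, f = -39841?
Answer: 5104185675/7 ≈ 7.2917e+8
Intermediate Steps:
E = -1/28 (E = 1/(-28) = -1/28 ≈ -0.035714)
P(u) = -u/28
(f + P(121))*(3568 - 21868) = (-39841 - 1/28*121)*(3568 - 21868) = (-39841 - 121/28)*(-18300) = -1115669/28*(-18300) = 5104185675/7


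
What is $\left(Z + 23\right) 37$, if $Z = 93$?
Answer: $4292$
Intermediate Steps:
$\left(Z + 23\right) 37 = \left(93 + 23\right) 37 = 116 \cdot 37 = 4292$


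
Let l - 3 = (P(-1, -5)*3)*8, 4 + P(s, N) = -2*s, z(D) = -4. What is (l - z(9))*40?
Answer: -1640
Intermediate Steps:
P(s, N) = -4 - 2*s
l = -45 (l = 3 + ((-4 - 2*(-1))*3)*8 = 3 + ((-4 + 2)*3)*8 = 3 - 2*3*8 = 3 - 6*8 = 3 - 48 = -45)
(l - z(9))*40 = (-45 - 1*(-4))*40 = (-45 + 4)*40 = -41*40 = -1640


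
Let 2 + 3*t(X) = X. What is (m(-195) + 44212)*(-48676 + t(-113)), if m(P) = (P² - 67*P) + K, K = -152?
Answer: -13905506450/3 ≈ -4.6352e+9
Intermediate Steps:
t(X) = -⅔ + X/3
m(P) = -152 + P² - 67*P (m(P) = (P² - 67*P) - 152 = -152 + P² - 67*P)
(m(-195) + 44212)*(-48676 + t(-113)) = ((-152 + (-195)² - 67*(-195)) + 44212)*(-48676 + (-⅔ + (⅓)*(-113))) = ((-152 + 38025 + 13065) + 44212)*(-48676 + (-⅔ - 113/3)) = (50938 + 44212)*(-48676 - 115/3) = 95150*(-146143/3) = -13905506450/3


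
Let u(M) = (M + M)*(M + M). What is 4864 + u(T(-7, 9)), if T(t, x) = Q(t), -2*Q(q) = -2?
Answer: 4868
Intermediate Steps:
Q(q) = 1 (Q(q) = -1/2*(-2) = 1)
T(t, x) = 1
u(M) = 4*M**2 (u(M) = (2*M)*(2*M) = 4*M**2)
4864 + u(T(-7, 9)) = 4864 + 4*1**2 = 4864 + 4*1 = 4864 + 4 = 4868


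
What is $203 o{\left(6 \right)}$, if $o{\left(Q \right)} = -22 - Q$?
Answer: $-5684$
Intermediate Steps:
$203 o{\left(6 \right)} = 203 \left(-22 - 6\right) = 203 \left(-28\right) = -5684$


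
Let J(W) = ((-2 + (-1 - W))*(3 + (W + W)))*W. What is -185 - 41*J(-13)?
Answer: -122775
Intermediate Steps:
J(W) = W*(-3 - W)*(3 + 2*W) (J(W) = ((-3 - W)*(3 + 2*W))*W = W*(-3 - W)*(3 + 2*W))
-185 - 41*J(-13) = -185 - (-41)*(-13)*(9 + 2*(-13)**2 + 9*(-13)) = -185 - (-41)*(-13)*(9 + 2*169 - 117) = -185 - (-41)*(-13)*(9 + 338 - 117) = -185 - (-41)*(-13)*230 = -185 - 41*2990 = -185 - 122590 = -122775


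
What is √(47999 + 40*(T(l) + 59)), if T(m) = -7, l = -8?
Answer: √50079 ≈ 223.78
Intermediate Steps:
√(47999 + 40*(T(l) + 59)) = √(47999 + 40*(-7 + 59)) = √(47999 + 40*52) = √(47999 + 2080) = √50079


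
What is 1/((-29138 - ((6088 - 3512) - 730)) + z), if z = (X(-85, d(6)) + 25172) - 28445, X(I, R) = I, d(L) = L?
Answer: -1/34342 ≈ -2.9119e-5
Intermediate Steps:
z = -3358 (z = (-85 + 25172) - 28445 = 25087 - 28445 = -3358)
1/((-29138 - ((6088 - 3512) - 730)) + z) = 1/((-29138 - ((6088 - 3512) - 730)) - 3358) = 1/((-29138 - (2576 - 730)) - 3358) = 1/((-29138 - 1*1846) - 3358) = 1/((-29138 - 1846) - 3358) = 1/(-30984 - 3358) = 1/(-34342) = -1/34342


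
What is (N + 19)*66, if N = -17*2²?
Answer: -3234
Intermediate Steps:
N = -68 (N = -17*4 = -68)
(N + 19)*66 = (-68 + 19)*66 = -49*66 = -3234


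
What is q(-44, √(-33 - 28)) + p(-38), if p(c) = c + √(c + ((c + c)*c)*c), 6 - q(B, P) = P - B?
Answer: -76 - I*√61 + 3*I*√12198 ≈ -76.0 + 323.52*I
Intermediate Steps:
q(B, P) = 6 + B - P (q(B, P) = 6 - (P - B) = 6 + (B - P) = 6 + B - P)
p(c) = c + √(c + 2*c³) (p(c) = c + √(c + ((2*c)*c)*c) = c + √(c + (2*c²)*c) = c + √(c + 2*c³))
q(-44, √(-33 - 28)) + p(-38) = (6 - 44 - √(-33 - 28)) + (-38 + √(-38 + 2*(-38)³)) = (6 - 44 - √(-61)) + (-38 + √(-38 + 2*(-54872))) = (6 - 44 - I*√61) + (-38 + √(-38 - 109744)) = (6 - 44 - I*√61) + (-38 + √(-109782)) = (-38 - I*√61) + (-38 + 3*I*√12198) = -76 - I*√61 + 3*I*√12198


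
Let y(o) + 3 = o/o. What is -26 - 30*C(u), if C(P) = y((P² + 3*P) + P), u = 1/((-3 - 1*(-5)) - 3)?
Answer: 34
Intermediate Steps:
y(o) = -2 (y(o) = -3 + o/o = -3 + 1 = -2)
u = -1 (u = 1/((-3 + 5) - 3) = 1/(2 - 3) = 1/(-1) = -1)
C(P) = -2
-26 - 30*C(u) = -26 - 30*(-2) = -26 + 60 = 34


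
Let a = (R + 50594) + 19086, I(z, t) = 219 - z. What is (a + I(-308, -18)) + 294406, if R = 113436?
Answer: 478049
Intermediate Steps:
a = 183116 (a = (113436 + 50594) + 19086 = 164030 + 19086 = 183116)
(a + I(-308, -18)) + 294406 = (183116 + (219 - 1*(-308))) + 294406 = (183116 + (219 + 308)) + 294406 = (183116 + 527) + 294406 = 183643 + 294406 = 478049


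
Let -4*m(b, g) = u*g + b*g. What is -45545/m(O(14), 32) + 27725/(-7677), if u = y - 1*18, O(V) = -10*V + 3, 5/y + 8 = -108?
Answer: -742472549/18409446 ≈ -40.331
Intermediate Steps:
y = -5/116 (y = 5/(-8 - 108) = 5/(-116) = 5*(-1/116) = -5/116 ≈ -0.043103)
O(V) = 3 - 10*V
u = -2093/116 (u = -5/116 - 1*18 = -5/116 - 18 = -2093/116 ≈ -18.043)
m(b, g) = 2093*g/464 - b*g/4 (m(b, g) = -(-2093*g/116 + b*g)/4 = 2093*g/464 - b*g/4)
-45545/m(O(14), 32) + 27725/(-7677) = -45545*29/(2*(2093 - 116*(3 - 10*14))) + 27725/(-7677) = -45545*29/(2*(2093 - 116*(3 - 140))) + 27725*(-1/7677) = -45545*29/(2*(2093 - 116*(-137))) - 27725/7677 = -45545*29/(2*(2093 + 15892)) - 27725/7677 = -45545/((1/464)*32*17985) - 27725/7677 = -45545/35970/29 - 27725/7677 = -45545*29/35970 - 27725/7677 = -264161/7194 - 27725/7677 = -742472549/18409446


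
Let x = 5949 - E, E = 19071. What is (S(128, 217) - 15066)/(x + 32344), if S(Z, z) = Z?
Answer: -1067/1373 ≈ -0.77713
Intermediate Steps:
x = -13122 (x = 5949 - 1*19071 = 5949 - 19071 = -13122)
(S(128, 217) - 15066)/(x + 32344) = (128 - 15066)/(-13122 + 32344) = -14938/19222 = -14938*1/19222 = -1067/1373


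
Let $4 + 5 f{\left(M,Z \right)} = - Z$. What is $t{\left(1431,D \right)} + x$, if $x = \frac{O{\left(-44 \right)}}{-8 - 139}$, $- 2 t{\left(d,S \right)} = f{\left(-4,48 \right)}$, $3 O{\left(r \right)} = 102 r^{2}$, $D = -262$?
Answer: $- \frac{325298}{735} \approx -442.58$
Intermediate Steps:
$O{\left(r \right)} = 34 r^{2}$ ($O{\left(r \right)} = \frac{102 r^{2}}{3} = 34 r^{2}$)
$f{\left(M,Z \right)} = - \frac{4}{5} - \frac{Z}{5}$ ($f{\left(M,Z \right)} = - \frac{4}{5} + \frac{\left(-1\right) Z}{5} = - \frac{4}{5} - \frac{Z}{5}$)
$t{\left(d,S \right)} = \frac{26}{5}$ ($t{\left(d,S \right)} = - \frac{- \frac{4}{5} - \frac{48}{5}}{2} = \left(- \frac{1}{2}\right) \left(- \frac{52}{5}\right) = \frac{26}{5}$)
$x = - \frac{65824}{147}$ ($x = \frac{34 \left(-44\right)^{2}}{-8 - 139} = \frac{34 \cdot 1936}{-8 - 139} = \frac{1}{-147} \cdot 65824 = \left(- \frac{1}{147}\right) 65824 = - \frac{65824}{147} \approx -447.78$)
$t{\left(1431,D \right)} + x = \frac{26}{5} - \frac{65824}{147} = - \frac{325298}{735}$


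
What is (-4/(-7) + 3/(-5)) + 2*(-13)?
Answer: -911/35 ≈ -26.029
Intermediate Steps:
(-4/(-7) + 3/(-5)) + 2*(-13) = (-4*(-⅐) + 3*(-⅕)) - 26 = (4/7 - ⅗) - 26 = -1/35 - 26 = -911/35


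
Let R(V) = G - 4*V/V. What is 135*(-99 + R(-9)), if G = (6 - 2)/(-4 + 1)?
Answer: -14085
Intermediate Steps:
G = -4/3 (G = 4/(-3) = 4*(-⅓) = -4/3 ≈ -1.3333)
R(V) = -16/3 (R(V) = -4/3 - 4*V/V = -4/3 - 4*1 = -4/3 - 4 = -16/3)
135*(-99 + R(-9)) = 135*(-99 - 16/3) = 135*(-313/3) = -14085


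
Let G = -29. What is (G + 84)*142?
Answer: 7810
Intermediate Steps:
(G + 84)*142 = (-29 + 84)*142 = 55*142 = 7810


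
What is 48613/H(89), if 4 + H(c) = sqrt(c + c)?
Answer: 97226/81 + 48613*sqrt(178)/162 ≈ 5203.9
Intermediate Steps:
H(c) = -4 + sqrt(2)*sqrt(c) (H(c) = -4 + sqrt(c + c) = -4 + sqrt(2*c) = -4 + sqrt(2)*sqrt(c))
48613/H(89) = 48613/(-4 + sqrt(2)*sqrt(89)) = 48613/(-4 + sqrt(178))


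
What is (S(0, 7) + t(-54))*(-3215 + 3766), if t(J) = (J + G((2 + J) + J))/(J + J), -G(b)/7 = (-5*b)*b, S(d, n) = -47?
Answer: -109726691/54 ≈ -2.0320e+6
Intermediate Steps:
G(b) = 35*b² (G(b) = -7*(-5*b)*b = -(-35)*b² = 35*b²)
t(J) = (J + 35*(2 + 2*J)²)/(2*J) (t(J) = (J + 35*((2 + J) + J)²)/(J + J) = (J + 35*(2 + 2*J)²)/((2*J)) = (J + 35*(2 + 2*J)²)*(1/(2*J)) = (J + 35*(2 + 2*J)²)/(2*J))
(S(0, 7) + t(-54))*(-3215 + 3766) = (-47 + (½)*(-54 + 140*(1 - 54)²)/(-54))*(-3215 + 3766) = (-47 + (½)*(-1/54)*(-54 + 140*(-53)²))*551 = (-47 + (½)*(-1/54)*(-54 + 140*2809))*551 = (-47 + (½)*(-1/54)*(-54 + 393260))*551 = (-47 + (½)*(-1/54)*393206)*551 = (-47 - 196603/54)*551 = -199141/54*551 = -109726691/54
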